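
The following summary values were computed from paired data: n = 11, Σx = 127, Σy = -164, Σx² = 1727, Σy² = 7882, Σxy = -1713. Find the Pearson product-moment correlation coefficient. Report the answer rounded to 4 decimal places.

0.1516

Numerator: nΣxy − (Σx)(Σy) = 11·(-1713) − (127)(-164) = 1985
Denominator: √[(nΣx²−(Σx)²)(nΣy²−(Σy)²)]
  nΣx²−(Σx)² = 11·1727 − 16129 = 2868;  nΣy²−(Σy)² = 11·7882 − 26896 = 59806
  √(2868·59806) = √171523608 = 13096.7022
r = 1985 / 13096.7022 = 0.1516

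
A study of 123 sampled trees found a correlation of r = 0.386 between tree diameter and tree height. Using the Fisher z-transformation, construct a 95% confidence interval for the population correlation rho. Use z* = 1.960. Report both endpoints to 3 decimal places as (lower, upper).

(0.224, 0.527)

Fisher z: z_r = atanh(r) = ½·ln((1+0.386)/(1−0.386)) = 0.407091
SE(z) = 1/√(n−3) = 1/√120 = 0.091287
95% ⇒ z* = 1.960; margin = 1.960·0.091287 = 0.178923
CI on z-scale: (0.228168, 0.586014)
Back-transform: tanh(0.228168) = 0.224289, tanh(0.586014) = 0.527023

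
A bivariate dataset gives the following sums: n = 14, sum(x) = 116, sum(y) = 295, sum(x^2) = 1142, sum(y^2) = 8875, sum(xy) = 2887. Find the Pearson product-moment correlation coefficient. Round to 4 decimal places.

Numerator: nΣxy − (Σx)(Σy) = 14·2887 − (116)(295) = 6198
Denominator: √[(nΣx²−(Σx)²)(nΣy²−(Σy)²)]
  nΣx²−(Σx)² = 14·1142 − 13456 = 2532;  nΣy²−(Σy)² = 14·8875 − 87025 = 37225
  √(2532·37225) = √94253700 = 9708.4345
r = 6198 / 9708.4345 = 0.6384

0.6384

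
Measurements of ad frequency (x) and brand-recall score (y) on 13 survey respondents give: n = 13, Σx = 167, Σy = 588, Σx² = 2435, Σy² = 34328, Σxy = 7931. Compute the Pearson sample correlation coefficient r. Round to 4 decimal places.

0.2522

S_xy = nΣxy − ΣxΣy = 13·7931 − 167·588 = 103103 − 98196 = 4907
S_xx = nΣx² − (Σx)² = 13·2435 − 167² = 31655 − 27889 = 3766
S_yy = nΣy² − (Σy)² = 13·34328 − 588² = 446264 − 345744 = 100520
r = S_xy / √(S_xx·S_yy) = 4907 / √(3766·100520) = 4907 / √378558320 = 4907 / 19456.5752 = 0.2522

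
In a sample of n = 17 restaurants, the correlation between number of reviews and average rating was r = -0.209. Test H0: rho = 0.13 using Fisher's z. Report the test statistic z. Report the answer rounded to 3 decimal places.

-1.283

z_r = atanh(-0.209) = -0.212125,  z_0 = atanh(0.13) = 0.130740
SE = 1/√(n−3) = 1/√14 = 0.267261
z = (z_r − z_0)/SE = (-0.212125 − 0.130740) / 0.267261 = -0.342865 / 0.267261 = -1.283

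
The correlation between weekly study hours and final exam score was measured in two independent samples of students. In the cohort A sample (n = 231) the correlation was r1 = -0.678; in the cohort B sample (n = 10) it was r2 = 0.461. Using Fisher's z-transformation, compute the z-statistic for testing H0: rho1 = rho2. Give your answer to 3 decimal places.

-3.450

z1 = atanh(-0.678) = -0.825403,  z2 = atanh(0.461) = 0.498580
SE = √(1/(n1−3) + 1/(n2−3)) = √(1/228 + 1/7) = √(0.0043860 + 0.1428571) = √0.1472431 = 0.383723
z = (z1 − z2)/SE = (-0.825403 − 0.498580) / 0.383723 = -1.323983 / 0.383723 = -3.450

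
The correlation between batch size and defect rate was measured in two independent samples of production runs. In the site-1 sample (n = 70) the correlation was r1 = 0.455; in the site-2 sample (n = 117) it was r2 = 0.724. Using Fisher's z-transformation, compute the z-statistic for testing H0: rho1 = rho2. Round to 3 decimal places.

-2.761

Fisher z-transforms: z1 = atanh(0.455) = 0.490988, z2 = atanh(0.724) = 0.916001; difference d = -0.425013
Var(d) = 1/67 + 1/114 = 0.0149254 + 0.0087719 = 0.0236973
z = d/√Var(d) = -0.425013 / √0.0236973 = -0.425013 / 0.153939 = -2.761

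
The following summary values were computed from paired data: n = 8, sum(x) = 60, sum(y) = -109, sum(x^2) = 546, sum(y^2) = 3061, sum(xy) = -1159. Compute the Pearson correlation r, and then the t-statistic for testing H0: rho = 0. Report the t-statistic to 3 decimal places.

-4.493

Numerator: nΣxy − (Σx)(Σy) = 8·(-1159) − (60)(-109) = -2732
Denominator: √[(nΣx²−(Σx)²)(nΣy²−(Σy)²)]
  nΣx²−(Σx)² = 8·546 − 3600 = 768;  nΣy²−(Σy)² = 8·3061 − 11881 = 12607
  √(768·12607) = √9682176 = 3111.6195
r = -2732 / 3111.6195 = -0.8780
t = r·√(n−2)/√(1−r²) = -0.8780·√6 / √(1−0.770884) = -2.150652 / 0.478661 = -4.493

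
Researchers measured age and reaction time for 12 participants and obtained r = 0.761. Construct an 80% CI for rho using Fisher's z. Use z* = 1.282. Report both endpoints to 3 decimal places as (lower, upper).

(0.516, 0.891)

z_r = atanh(0.761) = 0.998587;  SE = 1/√(n−3) = 1/√9 = 0.333333
z-limits: 0.998587 ± 1.282·0.333333 = 0.998587 ± 0.427333 = [0.571254, 1.425920]
ρ-limits: (tanh 0.571254, tanh 1.425920) = (0.516, 0.891)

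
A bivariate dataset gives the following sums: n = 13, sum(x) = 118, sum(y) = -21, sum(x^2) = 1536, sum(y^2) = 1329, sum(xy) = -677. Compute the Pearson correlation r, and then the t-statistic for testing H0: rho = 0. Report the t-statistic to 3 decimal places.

-2.668

S_xy = nΣxy − ΣxΣy = 13·(-677) − 118·(-21) = -8801 − (-2478) = -6323
S_xx = nΣx² − (Σx)² = 13·1536 − 118² = 19968 − 13924 = 6044
S_yy = nΣy² − (Σy)² = 13·1329 − (-21)² = 17277 − 441 = 16836
r = S_xy / √(S_xx·S_yy) = -6323 / √(6044·16836) = -6323 / √101756784 = -6323 / 10087.4568 = -0.6268
t = r·√(n−2)/√(1−r²) = -0.6268·√11 / √(1−0.392878) = -2.078860 / 0.779180 = -2.668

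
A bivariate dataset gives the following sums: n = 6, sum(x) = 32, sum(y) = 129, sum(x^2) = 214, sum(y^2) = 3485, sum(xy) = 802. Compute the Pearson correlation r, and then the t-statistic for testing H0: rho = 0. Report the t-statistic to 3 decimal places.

S_xy = nΣxy − ΣxΣy = 6·802 − 32·129 = 4812 − 4128 = 684
S_xx = nΣx² − (Σx)² = 6·214 − 32² = 1284 − 1024 = 260
S_yy = nΣy² − (Σy)² = 6·3485 − 129² = 20910 − 16641 = 4269
r = S_xy / √(S_xx·S_yy) = 684 / √(260·4269) = 684 / √1109940 = 684 / 1053.5369 = 0.6492
t = r·√(n−2)/√(1−r²) = 0.6492·√4 / √(1−0.421461) = 1.298400 / 0.760618 = 1.707

1.707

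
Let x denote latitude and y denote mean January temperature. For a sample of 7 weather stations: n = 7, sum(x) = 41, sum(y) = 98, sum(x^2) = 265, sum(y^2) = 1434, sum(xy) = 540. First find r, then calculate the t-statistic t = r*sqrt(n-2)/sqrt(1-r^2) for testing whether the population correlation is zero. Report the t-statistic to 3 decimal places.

-3.874

S_xy = nΣxy − ΣxΣy = 7·540 − 41·98 = 3780 − 4018 = -238
S_xx = nΣx² − (Σx)² = 7·265 − 41² = 1855 − 1681 = 174
S_yy = nΣy² − (Σy)² = 7·1434 − 98² = 10038 − 9604 = 434
r = S_xy / √(S_xx·S_yy) = -238 / √(174·434) = -238 / √75516 = -238 / 274.8017 = -0.8661
t = r·√(n−2)/√(1−r²) = -0.8661·√5 / √(1−0.750129) = -1.936658 / 0.499871 = -3.874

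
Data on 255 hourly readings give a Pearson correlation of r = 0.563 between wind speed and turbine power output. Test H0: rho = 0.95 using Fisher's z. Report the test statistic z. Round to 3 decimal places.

z_r = atanh(0.563) = 0.637215,  z_0 = atanh(0.95) = 1.831781
SE = 1/√(n−3) = 1/√252 = 0.062994
z = (z_r − z_0)/SE = (0.637215 − 1.831781) / 0.062994 = -1.194566 / 0.062994 = -18.963

-18.963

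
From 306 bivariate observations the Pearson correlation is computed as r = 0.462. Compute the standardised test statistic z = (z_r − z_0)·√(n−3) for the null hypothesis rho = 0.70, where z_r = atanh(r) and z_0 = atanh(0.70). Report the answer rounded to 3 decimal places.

-6.396

z_r = atanh(0.462) = 0.499851,  z_0 = atanh(0.70) = 0.867301
SE = 1/√(n−3) = 1/√303 = 0.057448
z = (z_r − z_0)/SE = (0.499851 − 0.867301) / 0.057448 = -0.367450 / 0.057448 = -6.396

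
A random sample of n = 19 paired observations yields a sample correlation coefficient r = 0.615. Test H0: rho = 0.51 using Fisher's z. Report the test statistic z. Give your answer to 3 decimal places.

0.617

z_r = atanh(0.615) = 0.716923,  z_0 = atanh(0.51) = 0.562730
SE = 1/√(n−3) = 1/√16 = 0.250000
z = (z_r − z_0)/SE = (0.716923 − 0.562730) / 0.250000 = 0.154193 / 0.250000 = 0.617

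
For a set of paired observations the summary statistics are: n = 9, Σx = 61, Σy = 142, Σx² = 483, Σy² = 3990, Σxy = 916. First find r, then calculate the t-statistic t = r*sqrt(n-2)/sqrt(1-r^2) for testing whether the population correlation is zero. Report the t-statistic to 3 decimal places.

-0.355

S_xy = nΣxy − ΣxΣy = 9·916 − 61·142 = 8244 − 8662 = -418
S_xx = nΣx² − (Σx)² = 9·483 − 61² = 4347 − 3721 = 626
S_yy = nΣy² − (Σy)² = 9·3990 − 142² = 35910 − 20164 = 15746
r = S_xy / √(S_xx·S_yy) = -418 / √(626·15746) = -418 / √9856996 = -418 / 3139.5853 = -0.1331
t = r·√(n−2)/√(1−r²) = -0.1331·√7 / √(1−0.017716) = -0.352149 / 0.991102 = -0.355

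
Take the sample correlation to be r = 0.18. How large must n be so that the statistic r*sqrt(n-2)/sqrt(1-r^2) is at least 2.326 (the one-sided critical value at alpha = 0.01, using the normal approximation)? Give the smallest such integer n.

164

r√(n−2)/√(1−r²) ≥ 2.326  ⇔  n−2 ≥ (2.326)²·(1−r²)/r²
(1−r²)/r² = (1−0.0324)/0.0324 = 29.8642
n ≥ 2 + 5.410276·29.8642 = 2 + 161.5736 = 163.5736
⌈163.5736⌉ = 164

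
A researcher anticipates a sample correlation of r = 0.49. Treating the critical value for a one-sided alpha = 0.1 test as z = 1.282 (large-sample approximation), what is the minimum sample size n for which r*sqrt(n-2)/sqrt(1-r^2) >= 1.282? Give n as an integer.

8

Need r·√(n−2)/√(1−r²) ≥ 1.282
√(n−2) ≥ 1.282·√(1−0.2401) / 0.49 = 1.282·0.871722 / 0.49 = 2.2807
n−2 ≥ 5.2016  ⇒  n ≥ 7.2016
Smallest integer n = 8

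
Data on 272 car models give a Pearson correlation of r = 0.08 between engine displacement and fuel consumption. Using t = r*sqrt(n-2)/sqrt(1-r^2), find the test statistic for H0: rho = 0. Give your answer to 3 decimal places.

1 − r² = 1 − 0.0064 = 0.9936;  √(1−r²) = 0.996795
√(n−2) = √270 = 16.431677
t = r·√(n−2)/√(1−r²) = 0.08 · 16.431677 / 0.996795 = 1.319

1.319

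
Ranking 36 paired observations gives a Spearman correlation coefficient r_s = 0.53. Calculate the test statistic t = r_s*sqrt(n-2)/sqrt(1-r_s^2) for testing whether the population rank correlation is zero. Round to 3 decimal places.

1 − r_s² = 1 − 0.2809 = 0.7191;  √(1−r_s²) = 0.847998
√(n−2) = √34 = 5.830952
t = r_s·√(n−2)/√(1−r_s²) = 0.53 · 5.830952 / 0.847998 = 3.644

3.644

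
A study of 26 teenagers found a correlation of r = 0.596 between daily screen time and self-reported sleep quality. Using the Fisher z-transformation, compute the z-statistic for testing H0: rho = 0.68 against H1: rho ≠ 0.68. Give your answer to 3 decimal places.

-0.682

z_r = atanh(0.596) = 0.686920,  z_0 = atanh(0.68) = 0.829114
SE = 1/√(n−3) = 1/√23 = 0.208514
z = (z_r − z_0)/SE = (0.686920 − 0.829114) / 0.208514 = -0.142194 / 0.208514 = -0.682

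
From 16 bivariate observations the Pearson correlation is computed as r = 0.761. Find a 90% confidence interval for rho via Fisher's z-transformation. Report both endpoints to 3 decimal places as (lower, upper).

(0.495, 0.897)

z_r = atanh(0.761) = 0.998587;  SE = 1/√(n−3) = 1/√13 = 0.277350
z-limits: 0.998587 ± 1.645·0.277350 = 0.998587 ± 0.456241 = [0.542346, 1.454828]
ρ-limits: (tanh 0.542346, tanh 1.454828) = (0.495, 0.897)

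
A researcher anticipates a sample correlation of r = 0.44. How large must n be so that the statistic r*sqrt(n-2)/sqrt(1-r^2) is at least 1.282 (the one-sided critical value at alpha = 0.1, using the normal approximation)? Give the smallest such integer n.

r√(n−2)/√(1−r²) ≥ 1.282  ⇔  n−2 ≥ (1.282)²·(1−r²)/r²
(1−r²)/r² = (1−0.1936)/0.1936 = 4.1653
n ≥ 2 + 1.643524·4.1653 = 2 + 6.8458 = 8.8458
⌈8.8458⌉ = 9

9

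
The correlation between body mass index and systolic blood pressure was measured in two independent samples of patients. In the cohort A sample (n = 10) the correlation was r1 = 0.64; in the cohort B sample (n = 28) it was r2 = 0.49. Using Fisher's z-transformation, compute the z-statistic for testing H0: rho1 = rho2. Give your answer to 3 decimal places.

Fisher z-transforms: z1 = atanh(0.64) = 0.758174, z2 = atanh(0.49) = 0.536060; difference d = 0.222114
Var(d) = 1/7 + 1/25 = 0.1428571 + 0.0400000 = 0.1828571
z = d/√Var(d) = 0.222114 / √0.1828571 = 0.222114 / 0.427618 = 0.519

0.519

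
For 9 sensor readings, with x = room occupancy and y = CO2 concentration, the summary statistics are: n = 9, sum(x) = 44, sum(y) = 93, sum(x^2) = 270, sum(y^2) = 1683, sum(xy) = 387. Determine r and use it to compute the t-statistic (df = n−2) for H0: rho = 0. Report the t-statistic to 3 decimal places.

-0.956

S_xy = nΣxy − ΣxΣy = 9·387 − 44·93 = 3483 − 4092 = -609
S_xx = nΣx² − (Σx)² = 9·270 − 44² = 2430 − 1936 = 494
S_yy = nΣy² − (Σy)² = 9·1683 − 93² = 15147 − 8649 = 6498
r = S_xy / √(S_xx·S_yy) = -609 / √(494·6498) = -609 / √3210012 = -609 / 1791.6506 = -0.3399
t = r·√(n−2)/√(1−r²) = -0.3399·√7 / √(1−0.115532) = -0.899291 / 0.940462 = -0.956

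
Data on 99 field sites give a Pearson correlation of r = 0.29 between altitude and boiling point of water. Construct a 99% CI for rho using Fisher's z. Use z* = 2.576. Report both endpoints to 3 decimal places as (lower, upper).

(0.036, 0.509)

z_r = atanh(0.29) = 0.298566;  SE = 1/√(n−3) = 1/√96 = 0.102062
z-limits: 0.298566 ± 2.576·0.102062 = 0.298566 ± 0.262912 = [0.035654, 0.561478]
ρ-limits: (tanh 0.035654, tanh 0.561478) = (0.036, 0.509)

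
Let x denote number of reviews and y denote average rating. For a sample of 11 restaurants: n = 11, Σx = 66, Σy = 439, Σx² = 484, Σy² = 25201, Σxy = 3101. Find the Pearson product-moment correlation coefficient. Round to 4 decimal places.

0.5680

Numerator: nΣxy − (Σx)(Σy) = 11·3101 − (66)(439) = 5137
Denominator: √[(nΣx²−(Σx)²)(nΣy²−(Σy)²)]
  nΣx²−(Σx)² = 11·484 − 4356 = 968;  nΣy²−(Σy)² = 11·25201 − 192721 = 84490
  √(968·84490) = √81786320 = 9043.5789
r = 5137 / 9043.5789 = 0.5680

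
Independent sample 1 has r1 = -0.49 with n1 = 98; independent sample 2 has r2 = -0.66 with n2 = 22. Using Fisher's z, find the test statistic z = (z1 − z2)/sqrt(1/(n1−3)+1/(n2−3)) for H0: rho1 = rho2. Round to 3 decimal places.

1.022

Fisher z-transforms: z1 = atanh(-0.49) = -0.536060, z2 = atanh(-0.66) = -0.792814; difference d = 0.256754
Var(d) = 1/95 + 1/19 = 0.0105263 + 0.0526316 = 0.0631579
z = d/√Var(d) = 0.256754 / √0.0631579 = 0.256754 / 0.251312 = 1.022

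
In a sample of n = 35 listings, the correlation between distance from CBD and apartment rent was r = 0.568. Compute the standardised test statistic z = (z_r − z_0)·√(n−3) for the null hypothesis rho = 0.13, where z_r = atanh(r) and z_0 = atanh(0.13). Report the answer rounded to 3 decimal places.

z_r = atanh(0.568) = 0.644565,  z_0 = atanh(0.13) = 0.130740
SE = 1/√(n−3) = 1/√32 = 0.176777
z = (z_r − z_0)/SE = (0.644565 − 0.130740) / 0.176777 = 0.513825 / 0.176777 = 2.907

2.907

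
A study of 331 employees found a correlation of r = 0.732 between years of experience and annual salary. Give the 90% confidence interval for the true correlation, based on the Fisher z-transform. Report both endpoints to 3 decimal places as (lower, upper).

(0.687, 0.771)

z_r = atanh(0.732) = 0.933023;  SE = 1/√(n−3) = 1/√328 = 0.055216
z-limits: 0.933023 ± 1.645·0.055216 = 0.933023 ± 0.090830 = [0.842193, 1.023853]
ρ-limits: (tanh 0.842193, tanh 1.023853) = (0.687, 0.771)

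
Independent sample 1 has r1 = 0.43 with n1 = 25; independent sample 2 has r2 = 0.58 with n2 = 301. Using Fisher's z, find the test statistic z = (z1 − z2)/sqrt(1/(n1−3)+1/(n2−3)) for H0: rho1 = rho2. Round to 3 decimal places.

-0.917

z1 = atanh(0.43) = 0.459897,  z2 = atanh(0.58) = 0.662463
SE = √(1/(n1−3) + 1/(n2−3)) = √(1/22 + 1/298) = √(0.0454545 + 0.0033557) = √0.0488102 = 0.220930
z = (z1 − z2)/SE = (0.459897 − 0.662463) / 0.220930 = -0.202566 / 0.220930 = -0.917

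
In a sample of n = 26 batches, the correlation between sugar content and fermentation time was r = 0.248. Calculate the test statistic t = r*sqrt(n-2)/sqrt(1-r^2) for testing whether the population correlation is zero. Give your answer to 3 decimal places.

1.254

1 − r² = 1 − 0.061504 = 0.938496;  √(1−r²) = 0.968760
√(n−2) = √24 = 4.898979
t = r·√(n−2)/√(1−r²) = 0.248 · 4.898979 / 0.968760 = 1.254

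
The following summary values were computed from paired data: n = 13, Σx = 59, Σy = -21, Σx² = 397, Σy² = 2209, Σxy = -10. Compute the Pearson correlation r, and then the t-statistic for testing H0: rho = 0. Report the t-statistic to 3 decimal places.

S_xy = nΣxy − ΣxΣy = 13·(-10) − 59·(-21) = -130 − (-1239) = 1109
S_xx = nΣx² − (Σx)² = 13·397 − 59² = 5161 − 3481 = 1680
S_yy = nΣy² − (Σy)² = 13·2209 − (-21)² = 28717 − 441 = 28276
r = S_xy / √(S_xx·S_yy) = 1109 / √(1680·28276) = 1109 / √47503680 = 1109 / 6892.2913 = 0.1609
t = r·√(n−2)/√(1−r²) = 0.1609·√11 / √(1−0.025889) = 0.533645 / 0.986971 = 0.541

0.541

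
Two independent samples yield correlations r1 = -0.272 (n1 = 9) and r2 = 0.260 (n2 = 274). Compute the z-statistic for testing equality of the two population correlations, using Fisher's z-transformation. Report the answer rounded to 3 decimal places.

-1.321

Fisher z-transforms: z1 = atanh(-0.272) = -0.279022, z2 = atanh(0.260) = 0.266108; difference d = -0.545130
Var(d) = 1/6 + 1/271 = 0.1666667 + 0.0036900 = 0.1703567
z = d/√Var(d) = -0.545130 / √0.1703567 = -0.545130 / 0.412743 = -1.321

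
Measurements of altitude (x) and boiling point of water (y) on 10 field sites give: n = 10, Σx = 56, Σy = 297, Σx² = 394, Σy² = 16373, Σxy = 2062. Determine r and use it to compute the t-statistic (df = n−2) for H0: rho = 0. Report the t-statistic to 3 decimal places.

S_xy = nΣxy − ΣxΣy = 10·2062 − 56·297 = 20620 − 16632 = 3988
S_xx = nΣx² − (Σx)² = 10·394 − 56² = 3940 − 3136 = 804
S_yy = nΣy² − (Σy)² = 10·16373 − 297² = 163730 − 88209 = 75521
r = S_xy / √(S_xx·S_yy) = 3988 / √(804·75521) = 3988 / √60718884 = 3988 / 7792.2323 = 0.5118
t = r·√(n−2)/√(1−r²) = 0.5118·√8 / √(1−0.261939) = 1.447589 / 0.859105 = 1.685

1.685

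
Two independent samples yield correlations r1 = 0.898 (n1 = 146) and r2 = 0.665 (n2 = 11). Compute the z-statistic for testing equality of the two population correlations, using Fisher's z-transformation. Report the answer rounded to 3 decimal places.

1.817

z1 = atanh(0.898) = 1.461792,  z2 = atanh(0.665) = 0.801725
SE = √(1/(n1−3) + 1/(n2−3)) = √(1/143 + 1/8) = √(0.0069930 + 0.1250000) = √0.1319930 = 0.363308
z = (z1 − z2)/SE = (1.461792 − 0.801725) / 0.363308 = 0.660067 / 0.363308 = 1.817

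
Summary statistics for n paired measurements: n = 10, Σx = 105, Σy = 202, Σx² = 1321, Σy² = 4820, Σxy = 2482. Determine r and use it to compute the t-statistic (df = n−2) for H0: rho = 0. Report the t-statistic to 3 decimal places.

S_xy = nΣxy − ΣxΣy = 10·2482 − 105·202 = 24820 − 21210 = 3610
S_xx = nΣx² − (Σx)² = 10·1321 − 105² = 13210 − 11025 = 2185
S_yy = nΣy² − (Σy)² = 10·4820 − 202² = 48200 − 40804 = 7396
r = S_xy / √(S_xx·S_yy) = 3610 / √(2185·7396) = 3610 / √16160260 = 3610 / 4019.9826 = 0.8980
t = r·√(n−2)/√(1−r²) = 0.8980·√8 / √(1−0.806404) = 2.539928 / 0.439995 = 5.773

5.773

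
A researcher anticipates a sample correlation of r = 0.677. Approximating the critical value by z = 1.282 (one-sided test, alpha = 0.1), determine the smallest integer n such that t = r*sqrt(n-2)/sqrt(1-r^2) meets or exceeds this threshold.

4

Need r·√(n−2)/√(1−r²) ≥ 1.282
√(n−2) ≥ 1.282·√(1−0.458329) / 0.677 = 1.282·0.735983 / 0.677 = 1.3937
n−2 ≥ 1.9424  ⇒  n ≥ 3.9424
Smallest integer n = 4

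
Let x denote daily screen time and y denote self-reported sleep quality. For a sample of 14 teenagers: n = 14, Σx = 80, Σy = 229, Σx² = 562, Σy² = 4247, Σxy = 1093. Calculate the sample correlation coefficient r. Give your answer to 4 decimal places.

-0.9403

S_xy = nΣxy − ΣxΣy = 14·1093 − 80·229 = 15302 − 18320 = -3018
S_xx = nΣx² − (Σx)² = 14·562 − 80² = 7868 − 6400 = 1468
S_yy = nΣy² − (Σy)² = 14·4247 − 229² = 59458 − 52441 = 7017
r = S_xy / √(S_xx·S_yy) = -3018 / √(1468·7017) = -3018 / √10300956 = -3018 / 3209.5102 = -0.9403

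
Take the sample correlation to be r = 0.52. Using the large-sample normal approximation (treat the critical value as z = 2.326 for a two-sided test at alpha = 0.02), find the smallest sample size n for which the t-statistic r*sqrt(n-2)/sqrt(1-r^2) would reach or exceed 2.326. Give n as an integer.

Need r·√(n−2)/√(1−r²) ≥ 2.326
√(n−2) ≥ 2.326·√(1−0.2704) / 0.52 = 2.326·0.854166 / 0.52 = 3.8208
n−2 ≥ 14.5985  ⇒  n ≥ 16.5985
Smallest integer n = 17

17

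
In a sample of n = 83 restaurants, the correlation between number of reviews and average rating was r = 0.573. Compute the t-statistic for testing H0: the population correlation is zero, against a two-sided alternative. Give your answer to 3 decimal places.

6.292

t = r·√(n−2) / √(1−r²) with r = 0.573, n = 83
  = 0.573·√81 / √(1 − 0.328329)
  = 0.573·9.000000 / 0.819555
  = 5.157000 / 0.819555 = 6.292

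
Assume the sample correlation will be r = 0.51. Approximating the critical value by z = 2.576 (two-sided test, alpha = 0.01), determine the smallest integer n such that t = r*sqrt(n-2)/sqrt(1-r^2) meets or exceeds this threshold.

r√(n−2)/√(1−r²) ≥ 2.576  ⇔  n−2 ≥ (2.576)²·(1−r²)/r²
(1−r²)/r² = (1−0.2601)/0.2601 = 2.8447
n ≥ 2 + 6.635776·2.8447 = 2 + 18.8768 = 20.8768
⌈20.8768⌉ = 21

21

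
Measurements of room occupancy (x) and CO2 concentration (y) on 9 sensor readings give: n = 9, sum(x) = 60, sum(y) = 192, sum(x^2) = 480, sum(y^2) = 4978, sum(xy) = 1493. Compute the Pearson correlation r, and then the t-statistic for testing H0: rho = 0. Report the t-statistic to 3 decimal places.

3.551

Numerator: nΣxy − (Σx)(Σy) = 9·1493 − (60)(192) = 1917
Denominator: √[(nΣx²−(Σx)²)(nΣy²−(Σy)²)]
  nΣx²−(Σx)² = 9·480 − 3600 = 720;  nΣy²−(Σy)² = 9·4978 − 36864 = 7938
  √(720·7938) = √5715360 = 2390.6819
r = 1917 / 2390.6819 = 0.8019
t = r·√(n−2)/√(1−r²) = 0.8019·√7 / √(1−0.643044) = 2.121628 / 0.597458 = 3.551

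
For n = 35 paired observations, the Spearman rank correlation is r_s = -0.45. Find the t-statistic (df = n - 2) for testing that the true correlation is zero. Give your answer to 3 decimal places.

-2.895

t = r_s·√(n−2) / √(1−r_s²) with r_s = -0.45, n = 35
  = -0.45·√33 / √(1 − 0.2025)
  = -0.45·5.744563 / 0.893029
  = -2.585053 / 0.893029 = -2.895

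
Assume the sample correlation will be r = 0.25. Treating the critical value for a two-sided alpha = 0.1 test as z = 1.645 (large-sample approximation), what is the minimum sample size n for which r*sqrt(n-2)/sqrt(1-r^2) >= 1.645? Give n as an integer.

43

r√(n−2)/√(1−r²) ≥ 1.645  ⇔  n−2 ≥ (1.645)²·(1−r²)/r²
(1−r²)/r² = (1−0.0625)/0.0625 = 15.0000
n ≥ 2 + 2.706025·15.0000 = 2 + 40.5904 = 42.5904
⌈42.5904⌉ = 43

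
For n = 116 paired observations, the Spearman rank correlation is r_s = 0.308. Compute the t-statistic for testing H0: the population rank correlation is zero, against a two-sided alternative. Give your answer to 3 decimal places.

t = r_s·√(n−2) / √(1−r_s²) with r_s = 0.308, n = 116
  = 0.308·√114 / √(1 − 0.094864)
  = 0.308·10.677078 / 0.951386
  = 3.288540 / 0.951386 = 3.457

3.457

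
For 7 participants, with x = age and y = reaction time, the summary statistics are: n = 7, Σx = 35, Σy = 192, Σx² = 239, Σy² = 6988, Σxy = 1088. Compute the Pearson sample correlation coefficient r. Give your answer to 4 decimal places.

0.3856

S_xy = nΣxy − ΣxΣy = 7·1088 − 35·192 = 7616 − 6720 = 896
S_xx = nΣx² − (Σx)² = 7·239 − 35² = 1673 − 1225 = 448
S_yy = nΣy² − (Σy)² = 7·6988 − 192² = 48916 − 36864 = 12052
r = S_xy / √(S_xx·S_yy) = 896 / √(448·12052) = 896 / √5399296 = 896 / 2323.6385 = 0.3856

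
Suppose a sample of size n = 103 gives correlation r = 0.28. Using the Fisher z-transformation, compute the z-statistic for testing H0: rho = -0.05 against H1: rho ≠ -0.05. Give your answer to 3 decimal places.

Fisher z: atanh(0.28) = 0.287682, atanh(-0.05) = -0.050042
z = (z_r − z_0)·√(n−3) = (0.287682 − (-0.050042))·√100 = 0.337724 · 10.000000 = 3.377

3.377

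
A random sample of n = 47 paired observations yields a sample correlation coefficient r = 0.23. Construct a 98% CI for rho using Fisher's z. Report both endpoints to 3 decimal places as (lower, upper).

Fisher z: z_r = atanh(r) = ½·ln((1+0.23)/(1−0.23)) = 0.234189
SE(z) = 1/√(n−3) = 1/√44 = 0.150756
98% ⇒ z* = 2.326; margin = 2.326·0.150756 = 0.350658
CI on z-scale: (-0.116469, 0.584847)
Back-transform: tanh(-0.116469) = -0.115945, tanh(0.584847) = 0.526179

(-0.116, 0.526)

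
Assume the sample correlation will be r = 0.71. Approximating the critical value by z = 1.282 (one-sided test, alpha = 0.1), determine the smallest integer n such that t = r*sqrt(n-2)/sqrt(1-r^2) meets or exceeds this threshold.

Need r·√(n−2)/√(1−r²) ≥ 1.282
√(n−2) ≥ 1.282·√(1−0.5041) / 0.71 = 1.282·0.704202 / 0.71 = 1.2715
n−2 ≥ 1.6167  ⇒  n ≥ 3.6167
Smallest integer n = 4

4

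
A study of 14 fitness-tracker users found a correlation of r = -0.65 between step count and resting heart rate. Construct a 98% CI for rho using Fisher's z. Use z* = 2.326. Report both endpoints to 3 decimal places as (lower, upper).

z_r = atanh(-0.65) = -0.775299;  SE = 1/√(n−3) = 1/√11 = 0.301511
z-limits: -0.775299 ± 2.326·0.301511 = -0.775299 ± 0.701315 = [-1.476614, -0.073984]
ρ-limits: (tanh -1.476614, tanh -0.073984) = (-0.901, -0.074)

(-0.901, -0.074)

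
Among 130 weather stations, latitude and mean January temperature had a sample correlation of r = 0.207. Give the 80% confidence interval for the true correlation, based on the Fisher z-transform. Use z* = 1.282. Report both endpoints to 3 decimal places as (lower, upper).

(0.096, 0.313)

z_r = atanh(0.207) = 0.210035;  SE = 1/√(n−3) = 1/√127 = 0.088736
z-limits: 0.210035 ± 1.282·0.088736 = 0.210035 ± 0.113760 = [0.096275, 0.323795]
ρ-limits: (tanh 0.096275, tanh 0.323795) = (0.096, 0.313)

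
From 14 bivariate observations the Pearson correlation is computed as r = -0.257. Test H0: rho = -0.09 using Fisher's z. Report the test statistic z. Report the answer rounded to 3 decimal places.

Fisher z: atanh(-0.257) = -0.262894, atanh(-0.09) = -0.090244
z = (z_r − z_0)·√(n−3) = (-0.262894 − (-0.090244))·√11 = -0.172650 · 3.316625 = -0.573

-0.573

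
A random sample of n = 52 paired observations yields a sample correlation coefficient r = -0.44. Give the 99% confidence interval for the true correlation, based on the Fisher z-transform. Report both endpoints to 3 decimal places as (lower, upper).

(-0.686, -0.104)

z_r = atanh(-0.44) = -0.472231;  SE = 1/√(n−3) = 1/√49 = 0.142857
z-limits: -0.472231 ± 2.576·0.142857 = -0.472231 ± 0.368000 = [-0.840231, -0.104231]
ρ-limits: (tanh -0.840231, tanh -0.104231) = (-0.686, -0.104)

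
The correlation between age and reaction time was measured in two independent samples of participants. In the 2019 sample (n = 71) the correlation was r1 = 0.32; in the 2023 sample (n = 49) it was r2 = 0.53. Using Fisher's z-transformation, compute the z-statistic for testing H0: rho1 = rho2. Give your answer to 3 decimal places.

z1 = atanh(0.32) = 0.331647,  z2 = atanh(0.53) = 0.590145
SE = √(1/(n1−3) + 1/(n2−3)) = √(1/68 + 1/46) = √(0.0147059 + 0.0217391) = √0.0364450 = 0.190906
z = (z1 − z2)/SE = (0.331647 − 0.590145) / 0.190906 = -0.258498 / 0.190906 = -1.354

-1.354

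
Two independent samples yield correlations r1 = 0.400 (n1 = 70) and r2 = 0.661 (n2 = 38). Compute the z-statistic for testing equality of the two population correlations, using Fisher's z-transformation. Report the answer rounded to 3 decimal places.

-1.779

Fisher z-transforms: z1 = atanh(0.400) = 0.423649, z2 = atanh(0.661) = 0.794588; difference d = -0.370939
Var(d) = 1/67 + 1/35 = 0.0149254 + 0.0285714 = 0.0434968
z = d/√Var(d) = -0.370939 / √0.0434968 = -0.370939 / 0.208559 = -1.779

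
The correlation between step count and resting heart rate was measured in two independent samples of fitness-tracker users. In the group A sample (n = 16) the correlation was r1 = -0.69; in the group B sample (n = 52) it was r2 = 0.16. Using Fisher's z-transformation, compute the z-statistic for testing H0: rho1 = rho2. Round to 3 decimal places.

z1 = atanh(-0.69) = -0.847956,  z2 = atanh(0.16) = 0.161387
SE = √(1/(n1−3) + 1/(n2−3)) = √(1/13 + 1/49) = √(0.0769231 + 0.0204082) = √0.0973313 = 0.311980
z = (z1 − z2)/SE = (-0.847956 − 0.161387) / 0.311980 = -1.009343 / 0.311980 = -3.235

-3.235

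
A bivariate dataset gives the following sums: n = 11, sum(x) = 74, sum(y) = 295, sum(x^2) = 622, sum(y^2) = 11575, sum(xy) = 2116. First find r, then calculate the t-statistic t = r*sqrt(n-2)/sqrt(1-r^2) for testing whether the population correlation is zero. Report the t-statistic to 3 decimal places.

0.596

S_xy = nΣxy − ΣxΣy = 11·2116 − 74·295 = 23276 − 21830 = 1446
S_xx = nΣx² − (Σx)² = 11·622 − 74² = 6842 − 5476 = 1366
S_yy = nΣy² − (Σy)² = 11·11575 − 295² = 127325 − 87025 = 40300
r = S_xy / √(S_xx·S_yy) = 1446 / √(1366·40300) = 1446 / √55049800 = 1446 / 7419.5552 = 0.1949
t = r·√(n−2)/√(1−r²) = 0.1949·√9 / √(1−0.037986) = 0.584700 / 0.980823 = 0.596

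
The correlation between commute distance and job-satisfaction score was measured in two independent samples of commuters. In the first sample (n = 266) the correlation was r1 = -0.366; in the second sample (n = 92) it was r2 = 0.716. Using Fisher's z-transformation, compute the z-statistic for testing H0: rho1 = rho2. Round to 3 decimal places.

Fisher z-transforms: z1 = atanh(-0.366) = -0.383797, z2 = atanh(0.716) = 0.899389; difference d = -1.283186
Var(d) = 1/263 + 1/89 = 0.0038023 + 0.0112360 = 0.0150383
z = d/√Var(d) = -1.283186 / √0.0150383 = -1.283186 / 0.122631 = -10.464

-10.464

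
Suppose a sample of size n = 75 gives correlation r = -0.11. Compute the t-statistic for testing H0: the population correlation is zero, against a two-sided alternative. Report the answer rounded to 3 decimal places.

-0.946

t = r·√(n−2) / √(1−r²) with r = -0.11, n = 75
  = -0.11·√73 / √(1 − 0.0121)
  = -0.11·8.544004 / 0.993932
  = -0.939840 / 0.993932 = -0.946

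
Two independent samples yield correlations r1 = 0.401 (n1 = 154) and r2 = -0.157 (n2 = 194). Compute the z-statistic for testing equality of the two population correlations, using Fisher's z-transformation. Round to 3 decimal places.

z1 = atanh(0.401) = 0.424840,  z2 = atanh(-0.157) = -0.158309
SE = √(1/(n1−3) + 1/(n2−3)) = √(1/151 + 1/191) = √(0.0066225 + 0.0052356) = √0.0118581 = 0.108895
z = (z1 − z2)/SE = (0.424840 − (-0.158309)) / 0.108895 = 0.583149 / 0.108895 = 5.355

5.355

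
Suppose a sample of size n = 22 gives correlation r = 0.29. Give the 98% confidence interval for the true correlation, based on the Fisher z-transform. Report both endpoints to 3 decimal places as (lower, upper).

z_r = atanh(0.29) = 0.298566;  SE = 1/√(n−3) = 1/√19 = 0.229416
z-limits: 0.298566 ± 2.326·0.229416 = 0.298566 ± 0.533622 = [-0.235056, 0.832188]
ρ-limits: (tanh -0.235056, tanh 0.832188) = (-0.231, 0.682)

(-0.231, 0.682)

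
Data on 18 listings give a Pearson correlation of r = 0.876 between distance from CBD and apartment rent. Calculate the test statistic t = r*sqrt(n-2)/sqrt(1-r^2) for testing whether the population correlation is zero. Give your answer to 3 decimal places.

7.265

1 − r² = 1 − 0.767376 = 0.232624;  √(1−r²) = 0.482311
√(n−2) = √16 = 4.000000
t = r·√(n−2)/√(1−r²) = 0.876 · 4.000000 / 0.482311 = 7.265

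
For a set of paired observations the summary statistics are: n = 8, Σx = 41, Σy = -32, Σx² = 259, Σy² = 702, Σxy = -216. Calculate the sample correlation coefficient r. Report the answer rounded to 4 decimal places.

S_xy = nΣxy − ΣxΣy = 8·(-216) − 41·(-32) = -1728 − (-1312) = -416
S_xx = nΣx² − (Σx)² = 8·259 − 41² = 2072 − 1681 = 391
S_yy = nΣy² − (Σy)² = 8·702 − (-32)² = 5616 − 1024 = 4592
r = S_xy / √(S_xx·S_yy) = -416 / √(391·4592) = -416 / √1795472 = -416 / 1339.9522 = -0.3105

-0.3105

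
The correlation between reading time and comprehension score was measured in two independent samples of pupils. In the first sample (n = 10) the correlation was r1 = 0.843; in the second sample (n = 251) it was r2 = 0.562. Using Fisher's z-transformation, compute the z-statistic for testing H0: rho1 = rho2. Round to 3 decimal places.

1.554

Fisher z-transforms: z1 = atanh(0.843) = 1.231452, z2 = atanh(0.562) = 0.635752; difference d = 0.595700
Var(d) = 1/7 + 1/248 = 0.1428571 + 0.0040323 = 0.1468894
z = d/√Var(d) = 0.595700 / √0.1468894 = 0.595700 / 0.383262 = 1.554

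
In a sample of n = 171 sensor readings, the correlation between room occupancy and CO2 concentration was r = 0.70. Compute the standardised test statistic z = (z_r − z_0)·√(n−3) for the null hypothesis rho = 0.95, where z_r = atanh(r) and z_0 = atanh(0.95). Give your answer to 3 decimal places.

-12.501

Fisher z: atanh(0.70) = 0.867301, atanh(0.95) = 1.831781
z = (z_r − z_0)·√(n−3) = (0.867301 − 1.831781)·√168 = -0.964480 · 12.961481 = -12.501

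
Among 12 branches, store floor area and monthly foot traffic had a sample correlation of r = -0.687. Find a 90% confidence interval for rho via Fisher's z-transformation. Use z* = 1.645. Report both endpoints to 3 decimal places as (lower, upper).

z_r = atanh(-0.687) = -0.842252;  SE = 1/√(n−3) = 1/√9 = 0.333333
z-limits: -0.842252 ± 1.645·0.333333 = -0.842252 ± 0.548333 = [-1.390585, -0.293919]
ρ-limits: (tanh -1.390585, tanh -0.293919) = (-0.883, -0.286)

(-0.883, -0.286)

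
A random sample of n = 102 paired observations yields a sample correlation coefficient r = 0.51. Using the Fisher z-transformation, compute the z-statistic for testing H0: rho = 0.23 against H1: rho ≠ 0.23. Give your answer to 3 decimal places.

Fisher z: atanh(0.51) = 0.562730, atanh(0.23) = 0.234189
z = (z_r − z_0)·√(n−3) = (0.562730 − 0.234189)·√99 = 0.328541 · 9.949874 = 3.269

3.269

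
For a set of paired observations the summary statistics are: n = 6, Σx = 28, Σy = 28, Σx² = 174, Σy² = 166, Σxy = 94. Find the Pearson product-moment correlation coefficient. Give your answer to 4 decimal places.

S_xy = nΣxy − ΣxΣy = 6·94 − 28·28 = 564 − 784 = -220
S_xx = nΣx² − (Σx)² = 6·174 − 28² = 1044 − 784 = 260
S_yy = nΣy² − (Σy)² = 6·166 − 28² = 996 − 784 = 212
r = S_xy / √(S_xx·S_yy) = -220 / √(260·212) = -220 / √55120 = -220 / 234.7765 = -0.9371

-0.9371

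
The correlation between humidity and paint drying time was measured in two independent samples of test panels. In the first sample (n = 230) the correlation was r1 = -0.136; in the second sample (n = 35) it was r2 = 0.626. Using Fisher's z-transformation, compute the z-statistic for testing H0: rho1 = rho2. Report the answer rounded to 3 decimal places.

-4.616

z1 = atanh(-0.136) = -0.136848,  z2 = atanh(0.626) = 0.734811
SE = √(1/(n1−3) + 1/(n2−3)) = √(1/227 + 1/32) = √(0.0044053 + 0.0312500) = √0.0356553 = 0.188826
z = (z1 − z2)/SE = (-0.136848 − 0.734811) / 0.188826 = -0.871659 / 0.188826 = -4.616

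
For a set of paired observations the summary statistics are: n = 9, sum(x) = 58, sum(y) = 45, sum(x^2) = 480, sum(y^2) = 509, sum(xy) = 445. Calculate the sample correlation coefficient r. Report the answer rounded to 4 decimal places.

Numerator: nΣxy − (Σx)(Σy) = 9·445 − (58)(45) = 1395
Denominator: √[(nΣx²−(Σx)²)(nΣy²−(Σy)²)]
  nΣx²−(Σx)² = 9·480 − 3364 = 956;  nΣy²−(Σy)² = 9·509 − 2025 = 2556
  √(956·2556) = √2443536 = 1563.1814
r = 1395 / 1563.1814 = 0.8924

0.8924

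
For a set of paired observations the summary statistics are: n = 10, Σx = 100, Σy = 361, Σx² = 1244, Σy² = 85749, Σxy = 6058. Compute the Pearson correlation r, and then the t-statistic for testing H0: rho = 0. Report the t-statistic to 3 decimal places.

S_xy = nΣxy − ΣxΣy = 10·6058 − 100·361 = 60580 − 36100 = 24480
S_xx = nΣx² − (Σx)² = 10·1244 − 100² = 12440 − 10000 = 2440
S_yy = nΣy² − (Σy)² = 10·85749 − 361² = 857490 − 130321 = 727169
r = S_xy / √(S_xx·S_yy) = 24480 / √(2440·727169) = 24480 / √1774292360 = 24480 / 42122.3499 = 0.5812
t = r·√(n−2)/√(1−r²) = 0.5812·√8 / √(1−0.337793) = 1.643882 / 0.813761 = 2.020

2.020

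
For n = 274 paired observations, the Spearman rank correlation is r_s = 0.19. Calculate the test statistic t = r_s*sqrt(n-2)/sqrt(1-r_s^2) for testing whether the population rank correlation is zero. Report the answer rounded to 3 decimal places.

3.192

1 − r_s² = 1 − 0.0361 = 0.9639;  √(1−r_s²) = 0.981784
√(n−2) = √272 = 16.492423
t = r_s·√(n−2)/√(1−r_s²) = 0.19 · 16.492423 / 0.981784 = 3.192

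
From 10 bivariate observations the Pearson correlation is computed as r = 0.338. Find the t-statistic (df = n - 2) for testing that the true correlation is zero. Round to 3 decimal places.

1.016

1 − r² = 1 − 0.114244 = 0.885756;  √(1−r²) = 0.941146
√(n−2) = √8 = 2.828427
t = r·√(n−2)/√(1−r²) = 0.338 · 2.828427 / 0.941146 = 1.016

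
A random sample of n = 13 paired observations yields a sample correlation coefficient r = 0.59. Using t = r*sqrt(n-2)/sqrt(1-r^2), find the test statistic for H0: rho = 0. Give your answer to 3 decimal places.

2.424

1 − r² = 1 − 0.3481 = 0.6519;  √(1−r²) = 0.807403
√(n−2) = √11 = 3.316625
t = r·√(n−2)/√(1−r²) = 0.59 · 3.316625 / 0.807403 = 2.424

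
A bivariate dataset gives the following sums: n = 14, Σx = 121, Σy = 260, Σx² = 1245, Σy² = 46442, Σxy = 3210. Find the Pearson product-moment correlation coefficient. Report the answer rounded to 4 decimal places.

0.3344

S_xy = nΣxy − ΣxΣy = 14·3210 − 121·260 = 44940 − 31460 = 13480
S_xx = nΣx² − (Σx)² = 14·1245 − 121² = 17430 − 14641 = 2789
S_yy = nΣy² − (Σy)² = 14·46442 − 260² = 650188 − 67600 = 582588
r = S_xy / √(S_xx·S_yy) = 13480 / √(2789·582588) = 13480 / √1624837932 = 13480 / 40309.2785 = 0.3344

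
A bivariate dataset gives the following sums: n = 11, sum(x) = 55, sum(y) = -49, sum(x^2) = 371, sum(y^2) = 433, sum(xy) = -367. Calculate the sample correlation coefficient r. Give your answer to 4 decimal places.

-0.8497

S_xy = nΣxy − ΣxΣy = 11·(-367) − 55·(-49) = -4037 − (-2695) = -1342
S_xx = nΣx² − (Σx)² = 11·371 − 55² = 4081 − 3025 = 1056
S_yy = nΣy² − (Σy)² = 11·433 − (-49)² = 4763 − 2401 = 2362
r = S_xy / √(S_xx·S_yy) = -1342 / √(1056·2362) = -1342 / √2494272 = -1342 / 1579.3264 = -0.8497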